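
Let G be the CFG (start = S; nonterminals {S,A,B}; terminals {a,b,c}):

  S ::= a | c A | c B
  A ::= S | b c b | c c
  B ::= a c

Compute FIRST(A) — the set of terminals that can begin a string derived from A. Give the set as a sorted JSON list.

Compute FIRST by fixpoint:
[1]
  A via A→b c b: +{b}
  A via A→c c: +{c}
  B via B→a c: +{a}
  S via S→a: +{a}
  S via S→c A: +{c}
  FIRST(S)={a,c}  FIRST(A)={b,c}  FIRST(B)={a}
[2]
  A via A→S: +{a}
  FIRST(S)={a,c}  FIRST(A)={a,b,c}  FIRST(B)={a}
[3] (stable)
  FIRST(S)={a,c}  FIRST(A)={a,b,c}  FIRST(B)={a}

FIRST(A) = ["a", "b", "c"]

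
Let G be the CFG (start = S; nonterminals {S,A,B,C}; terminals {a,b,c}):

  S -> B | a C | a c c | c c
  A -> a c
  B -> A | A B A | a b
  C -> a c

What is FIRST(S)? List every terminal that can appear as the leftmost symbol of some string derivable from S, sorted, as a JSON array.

Compute FIRST by fixpoint:
iter 1:
  A via A→a c: +{a}
  B via B→A: +{a}
  C via C→a c: +{a}
  S via S→B: +{a}
  S via S→c c: +{c}
  S: {a,c}  A: {a}  B: {a}  C: {a}
iter 2: done
  S: {a,c}  A: {a}  B: {a}  C: {a}

FIRST(S) = ["a", "c"]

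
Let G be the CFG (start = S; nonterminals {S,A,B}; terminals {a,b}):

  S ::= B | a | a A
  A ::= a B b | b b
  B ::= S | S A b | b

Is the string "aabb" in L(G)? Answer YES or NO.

Convert to CNF:
  S -> S X4 | T0 A | a | b
  A -> T0 X2 | T1 T1
  B -> S X3 | T0 A | a | b
  T0 -> a
  T1 -> b
  X2 -> B T1
  X3 -> A T1
  X4 -> A T1

Fill CYK table bottom-up:
  [0..0]={B,S,T0}  "a"  orig:{B,S}
  [1..1]={B,S,T0}  "a"  orig:{B,S}
  [2..2]={B,S,T1}  "b"  orig:{B,S}
  [3..3]={B,S,T1}  "b"  orig:{B,S}
  [0..1]=∅  "aa"
  [1..2]={X2}  "ab"  orig:{}
  [2..3]={A,X2}  "bb"  orig:{A}
  [0..2]={A}  "aab"
  [1..3]={A,B,S}  "abb"
  [0..3]={B,S,X3,X4}  "aabb"  orig:{B,S}

S ∈ T[0,3] ⇒ YES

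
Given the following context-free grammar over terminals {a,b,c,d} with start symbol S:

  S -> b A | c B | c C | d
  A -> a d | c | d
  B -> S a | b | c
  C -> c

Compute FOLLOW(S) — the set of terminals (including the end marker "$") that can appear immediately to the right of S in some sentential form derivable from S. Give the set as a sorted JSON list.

FIRST iteration:
[1]
  A via A→a d: +{a}
  A via A→c: +{c}
  A via A→d: +{d}
  B via B→b: +{b}
  B via B→c: +{c}
  C via C→c: +{c}
  S via S→b A: +{b}
  S via S→c B: +{c}
  S via S→d: +{d}
  FIRST(S)={b,c,d}  FIRST(A)={a,c,d}  FIRST(B)={b,c}  FIRST(C)={c}
[2]
  B via B→S a: +{d}
  FIRST(S)={b,c,d}  FIRST(A)={a,c,d}  FIRST(B)={b,c,d}  FIRST(C)={c}
[3] (no change)
  FIRST(S)={b,c,d}  FIRST(A)={a,c,d}  FIRST(B)={b,c,d}  FIRST(C)={c}

Compute FOLLOW by fixpoint:
initialize: $ ∈ FOLLOW(S)
round 1:
  B→S a: FOLLOW(S) ⊇ FIRST(a) = {a}; new: +{a}
  S→b A: FOLLOW(A) ⊇ FOLLOW(S) ⊇ {$,a}; new: +{$,a}
  S→c B: FOLLOW(B) ⊇ FOLLOW(S) ⊇ {$,a}; new: +{$,a}
  S→c C: FOLLOW(C) ⊇ FOLLOW(S) ⊇ {$,a}; new: +{$,a}
  FOLLOW(S)={$,a}  FOLLOW(A)={$,a}  FOLLOW(B)={$,a}  FOLLOW(C)={$,a}
round 2: — fixpoint
  FOLLOW(S)={$,a}  FOLLOW(A)={$,a}  FOLLOW(B)={$,a}  FOLLOW(C)={$,a}

FOLLOW(S) = ["$", "a"]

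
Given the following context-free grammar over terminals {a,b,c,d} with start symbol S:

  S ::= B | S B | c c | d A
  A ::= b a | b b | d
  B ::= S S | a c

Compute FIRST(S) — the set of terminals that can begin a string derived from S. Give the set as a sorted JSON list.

FIRST sets, iterate to fixpoint:
pass 1:
  A via A→b a: +{b}
  A via A→d: +{d}
  B via B→a c: +{a}
  S via S→B: +{a}
  S via S→c c: +{c}
  S via S→d A: +{d}
  FIRST[S]={a,c,d}  FIRST[A]={b,d}  FIRST[B]={a}
pass 2:
  B via B→S S: +{c,d}
  FIRST[S]={a,c,d}  FIRST[A]={b,d}  FIRST[B]={a,c,d}
pass 3: — fixpoint
  FIRST[S]={a,c,d}  FIRST[A]={b,d}  FIRST[B]={a,c,d}

FIRST(S) = ["a", "c", "d"]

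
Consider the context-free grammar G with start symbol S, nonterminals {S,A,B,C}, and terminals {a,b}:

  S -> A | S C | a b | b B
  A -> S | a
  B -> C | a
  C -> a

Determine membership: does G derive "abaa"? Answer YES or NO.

Convert to CNF:
  S -> S C | T0 T1 | T1 B | a
  A -> S C | T0 T1 | T1 B | a
  B -> a
  C -> a
  T0 -> a
  T1 -> b

Fill CYK table bottom-up:
  cell(0,0) a: {A,B,C,S,T0}  orig:{A,B,C,S}
  cell(1,1) b: {T1}  orig:{}
  cell(2,2) a: {A,B,C,S,T0}  orig:{A,B,C,S}
  cell(3,3) a: {A,B,C,S,T0}  orig:{A,B,C,S}
  cell(0,1) ab: {A,S}
  cell(1,2) ba: {A,S}
  cell(2,3) aa: {A,S}
  cell(0,2) aba: {A,S}
  cell(1,3) baa: {A,S}
  cell(0,3) abaa: {A,S}

S ∈ T[0,3] ⇒ YES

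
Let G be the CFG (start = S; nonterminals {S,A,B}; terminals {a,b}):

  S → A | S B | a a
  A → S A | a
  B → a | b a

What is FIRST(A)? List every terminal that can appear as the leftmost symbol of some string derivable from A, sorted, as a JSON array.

FIRST iteration:
[1]
  A via A→a: +{a}
  B via B→a: +{a}
  B via B→b a: +{b}
  S via S→A: +{a}
  S: {a}  A: {a}  B: {a,b}
[2] (no change)
  S: {a}  A: {a}  B: {a,b}

FIRST(A) = ["a"]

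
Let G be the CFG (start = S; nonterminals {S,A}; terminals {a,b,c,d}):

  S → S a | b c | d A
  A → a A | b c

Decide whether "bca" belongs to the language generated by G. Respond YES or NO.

CNF form of G:
  S -> S T0 | T1 T2 | T3 A
  A -> T0 A | T1 T2
  T0 -> a
  T1 -> b
  T2 -> c
  T3 -> d

Fill CYK table bottom-up:
  cell(0,0) b: {T1}  orig:{}
  cell(1,1) c: {T2}  orig:{}
  cell(2,2) a: {T0}  orig:{}
  cell(0,1) bc: {A,S}
  cell(1,2) ca: ∅
  cell(0,2) bca: {S}

S ∈ T[0,2] ⇒ YES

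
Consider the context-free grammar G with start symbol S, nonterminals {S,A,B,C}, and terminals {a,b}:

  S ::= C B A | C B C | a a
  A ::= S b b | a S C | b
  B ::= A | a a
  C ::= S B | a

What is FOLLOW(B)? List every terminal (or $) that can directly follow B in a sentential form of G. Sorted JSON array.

FIRST iteration:
round 1:
  A via A→a S C: +{a}
  A via A→b: +{b}
  B via B→A: +{a,b}
  C via C→a: +{a}
  S via S→C B A: +{a}
  FIRST(S)={a}  FIRST(A)={a,b}  FIRST(B)={a,b}  FIRST(C)={a}
round 2: done
  FIRST(S)={a}  FIRST(A)={a,b}  FIRST(B)={a,b}  FIRST(C)={a}

FOLLOW sets:
seed FOLLOW(S) with $
[1]
  A→S b b: FOLLOW(S) ⊇ FIRST(b) = {b}; new: +{b}
  A→a S C: FOLLOW(S) ⊇ FIRST(C) = {a}; new: +{a}
  S→C B A: FOLLOW(C) ⊇ FIRST(B) = {a,b}; new: +{a,b}
  S→C B A: FOLLOW(B) ⊇ FIRST(A) = {a,b}; new: +{a,b}
  S→C B A: FOLLOW(A) ⊇ FOLLOW(S) ⊇ {$,a,b}; new: +{$,a,b}
  S→C B C: FOLLOW(C) ⊇ FOLLOW(S) ⊇ {$,a,b}; new: +{$}
  FOLLOW[S]={$,a,b}  FOLLOW[A]={$,a,b}  FOLLOW[B]={a,b}  FOLLOW[C]={$,a,b}
[2]
  C→S B: FOLLOW(B) ⊇ FOLLOW(C) ⊇ {$,a,b}; new: +{$}
  FOLLOW[S]={$,a,b}  FOLLOW[A]={$,a,b}  FOLLOW[B]={$,a,b}  FOLLOW[C]={$,a,b}
[3] (stable)
  FOLLOW[S]={$,a,b}  FOLLOW[A]={$,a,b}  FOLLOW[B]={$,a,b}  FOLLOW[C]={$,a,b}

FOLLOW(B) = ["$", "a", "b"]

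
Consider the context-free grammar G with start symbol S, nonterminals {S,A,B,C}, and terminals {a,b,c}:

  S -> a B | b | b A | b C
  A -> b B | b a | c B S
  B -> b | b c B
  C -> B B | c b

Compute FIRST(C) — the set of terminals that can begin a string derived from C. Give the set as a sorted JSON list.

FIRST iteration:
round 1:
  A via A→b B: +{b}
  A via A→c B S: +{c}
  B via B→b: +{b}
  C via C→B B: +{b}
  C via C→c b: +{c}
  S via S→a B: +{a}
  S via S→b: +{b}
  FIRST[S]={a,b}  FIRST[A]={b,c}  FIRST[B]={b}  FIRST[C]={b,c}
round 2: (no change)
  FIRST[S]={a,b}  FIRST[A]={b,c}  FIRST[B]={b}  FIRST[C]={b,c}

FIRST(C) = ["b", "c"]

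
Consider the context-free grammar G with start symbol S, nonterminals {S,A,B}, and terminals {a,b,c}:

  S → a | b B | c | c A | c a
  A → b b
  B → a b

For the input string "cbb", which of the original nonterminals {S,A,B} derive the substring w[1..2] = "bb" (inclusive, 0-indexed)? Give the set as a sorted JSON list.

Convert to CNF:
  S -> T0 B | T2 A | T2 T1 | a | c
  A -> T0 T0
  B -> T1 T0
  T0 -> b
  T1 -> a
  T2 -> c

CYK fill — only the sub-triangle for w[1..2]:
  [1..1]={T0}  "b"  orig:{}
  [2..2]={T0}  "b"  orig:{}
  [1..2]={A}  "bb"

Original NTs in T[1,2] deriving "bb": ["A"]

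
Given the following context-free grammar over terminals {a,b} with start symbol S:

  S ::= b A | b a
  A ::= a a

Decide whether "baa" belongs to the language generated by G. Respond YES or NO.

CNF form of G:
  S -> T1 A | T1 T0
  A -> T0 T0
  T0 -> a
  T1 -> b

CYK table (by increasing span):
  T[0,0] 'b' = {T1}  orig:{}
  T[1,1] 'a' = {T0}  orig:{}
  T[2,2] 'a' = {T0}  orig:{}
  T[0,1] 'ba' = {S}
  T[1,2] 'aa' = {A}
  T[0,2] 'baa' = {S}

S ∈ T[0,2] ⇒ YES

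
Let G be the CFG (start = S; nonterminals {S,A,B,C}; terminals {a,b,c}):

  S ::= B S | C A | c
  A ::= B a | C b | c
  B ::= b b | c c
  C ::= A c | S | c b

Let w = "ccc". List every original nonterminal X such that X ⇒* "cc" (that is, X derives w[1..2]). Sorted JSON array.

Convert to CNF:
  S -> B S | C A | c
  A -> B T0 | C T1 | c
  B -> T1 T1 | T2 T2
  C -> A T2 | B S | C A | T2 T1 | c
  T0 -> a
  T1 -> b
  T2 -> c

CYK table (by increasing span) (cells [i..j] with 1 ≤ i ≤ j ≤ 2 only):
  cell(1,1) c: {A,C,S,T2}  orig:{A,C,S}
  cell(2,2) c: {A,C,S,T2}  orig:{A,C,S}
  cell(1,2) cc: {B,C,S}

Original NTs in T[1,2] deriving "cc": ["B", "C", "S"]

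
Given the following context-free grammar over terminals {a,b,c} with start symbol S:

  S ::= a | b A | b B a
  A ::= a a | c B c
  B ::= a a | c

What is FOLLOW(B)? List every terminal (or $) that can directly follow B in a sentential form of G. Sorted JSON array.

FIRST iteration:
pass 1:
  A via A→a a: +{a}
  A via A→c B c: +{c}
  B via B→a a: +{a}
  B via B→c: +{c}
  S via S→a: +{a}
  S via S→b A: +{b}
  FIRST(S)={a,b}  FIRST(A)={a,c}  FIRST(B)={a,c}
pass 2: done
  FIRST(S)={a,b}  FIRST(A)={a,c}  FIRST(B)={a,c}

Compute FOLLOW by fixpoint:
seed FOLLOW(S) with $
round 1:
  A→c B c: FOLLOW(B) ⊇ FIRST(c) = {c}; new: +{c}
  S→b A: FOLLOW(A) ⊇ FOLLOW(S) ⊇ {$}; new: +{$}
  S→b B a: FOLLOW(B) ⊇ FIRST(a) = {a}; new: +{a}
  FOLLOW[S]={$}  FOLLOW[A]={$}  FOLLOW[B]={a,c}
round 2: — fixpoint
  FOLLOW[S]={$}  FOLLOW[A]={$}  FOLLOW[B]={a,c}

FOLLOW(B) = ["a", "c"]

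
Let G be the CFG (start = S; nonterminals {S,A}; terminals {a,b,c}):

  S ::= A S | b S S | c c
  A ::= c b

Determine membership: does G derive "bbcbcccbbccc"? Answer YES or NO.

Convert to CNF:
  S -> A S | T0 T0 | T1 X2
  A -> T0 T1
  T0 -> c
  T1 -> b
  X2 -> S S

CYK table (by increasing span):
  T[0,0] 'b' = {T1}  orig:{}
  T[1,1] 'b' = {T1}  orig:{}
  T[2,2] 'c' = {T0}  orig:{}
  T[3,3] 'b' = {T1}  orig:{}
  T[4,4] 'c' = {T0}  orig:{}
  T[5,5] 'c' = {T0}  orig:{}
  T[6,6] 'c' = {T0}  orig:{}
  T[7,7] 'b' = {T1}  orig:{}
  T[8,8] 'b' = {T1}  orig:{}
  T[9,9] 'c' = {T0}  orig:{}
  T[10,10] 'c' = {T0}  orig:{}
  T[11,11] 'c' = {T0}  orig:{}
  T[0,1] 'bb' = ∅
  T[1,2] 'bc' = ∅
  T[2,3] 'cb' = {A}
  T[3,4] 'bc' = ∅
  T[4,5] 'cc' = {S}
  T[5,6] 'cc' = {S}
  T[6,7] 'cb' = {A}
  T[7,8] 'bb' = ∅
  T[8,9] 'bc' = ∅
  T[9,10] 'cc' = {S}
  T[10,11] 'cc' = {S}
  T[0,2] 'bbc' = ∅
  T[1,3] 'bcb' = ∅
  T[2,4] 'cbc' = ∅
  T[3,5] 'bcc' = ∅
  T[4,6] 'ccc' = ∅
  T[5,7] 'ccb' = ∅
  T[6,8] 'cbb' = ∅
  T[7,9] 'bbc' = ∅
  T[8,10] 'bcc' = ∅
  T[9,11] 'ccc' = ∅
  T[0,3] 'bbcb' = ∅
  T[1,4] 'bcbc' = ∅
  T[2,5] 'cbcc' = {S}
  T[3,6] 'bccc' = ∅
  T[4,7] 'cccb' = ∅
  T[5,8] 'ccbb' = ∅
  T[6,9] 'cbbc' = ∅
  T[7,10] 'bbcc' = ∅
  T[8,11] 'bccc' = ∅
  T[0,4] 'bbcbc' = ∅
  T[1,5] 'bcbcc' = ∅
  T[2,6] 'cbccc' = ∅
  T[3,7] 'bcccb' = ∅
  T[4,8] 'cccbb' = ∅
  T[5,9] 'ccbbc' = ∅
  T[6,10] 'cbbcc' = ∅
  T[7,11] 'bbccc' = ∅
  T[0,5] 'bbcbcc' = ∅
  T[1,6] 'bcbccc' = ∅
  T[2,7] 'cbcccb' = ∅
  T[3,8] 'bcccbb' = ∅
  T[4,9] 'cccbbc' = ∅
  T[5,10] 'ccbbcc' = ∅
  T[6,11] 'cbbccc' = ∅
  T[0,6] 'bbcbccc' = ∅
  T[1,7] 'bcbcccb' = ∅
  T[2,8] 'cbcccbb' = ∅
  T[3,9] 'bcccbbc' = ∅
  T[4,10] 'cccbbcc' = ∅
  T[5,11] 'ccbbccc' = ∅
  T[0,7] 'bbcbcccb' = ∅
  T[1,8] 'bcbcccbb' = ∅
  T[2,9] 'cbcccbbc' = ∅
  T[3,10] 'bcccbbcc' = ∅
  T[4,11] 'cccbbccc' = ∅
  T[0,8] 'bbcbcccbb' = ∅
  T[1,9] 'bcbcccbbc' = ∅
  T[2,10] 'cbcccbbcc' = ∅
  T[3,11] 'bcccbbccc' = ∅
  T[0,9] 'bbcbcccbbc' = ∅
  T[1,10] 'bcbcccbbcc' = ∅
  T[2,11] 'cbcccbbccc' = ∅
  T[0,10] 'bbcbcccbbcc' = ∅
  T[1,11] 'bcbcccbbccc' = ∅
  T[0,11] 'bbcbcccbbccc' = ∅

S ∉ T[0,11] ⇒ NO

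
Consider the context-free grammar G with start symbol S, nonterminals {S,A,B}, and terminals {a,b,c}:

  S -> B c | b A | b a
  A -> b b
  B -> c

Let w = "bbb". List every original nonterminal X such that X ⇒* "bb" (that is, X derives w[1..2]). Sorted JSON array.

Convert to CNF:
  S -> B T1 | T0 A | T0 T2
  A -> T0 T0
  B -> c
  T0 -> b
  T1 -> c
  T2 -> a

CYK fill, restricted to cells inside w[1..2]:
  T[1,1] 'b' = {T0}  orig:{}
  T[2,2] 'b' = {T0}  orig:{}
  T[1,2] 'bb' = {A}

Original NTs in T[1,2] deriving "bb": ["A"]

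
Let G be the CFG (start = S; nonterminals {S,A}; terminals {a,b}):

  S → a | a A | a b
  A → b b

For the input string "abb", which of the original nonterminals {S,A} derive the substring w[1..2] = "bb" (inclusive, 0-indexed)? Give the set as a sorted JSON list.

CNF form of G:
  S -> T1 A | T1 T0 | a
  A -> T0 T0
  T0 -> b
  T1 -> a

CYK table (by increasing span), restricted to cells inside w[1..2]:
  T[1,1] 'b' = {T0}  orig:{}
  T[2,2] 'b' = {T0}  orig:{}
  T[1,2] 'bb' = {A}

Original NTs in T[1,2] deriving "bb": ["A"]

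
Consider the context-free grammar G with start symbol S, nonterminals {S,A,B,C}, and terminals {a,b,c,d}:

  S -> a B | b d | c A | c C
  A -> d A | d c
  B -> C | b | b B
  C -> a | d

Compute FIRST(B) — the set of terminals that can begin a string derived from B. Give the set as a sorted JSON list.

Compute FIRST by fixpoint:
[1]
  A via A→d A: +{d}
  B via B→b: +{b}
  C via C→a: +{a}
  C via C→d: +{d}
  S via S→a B: +{a}
  S via S→b d: +{b}
  S via S→c A: +{c}
  FIRST(S)={a,b,c}  FIRST(A)={d}  FIRST(B)={b}  FIRST(C)={a,d}
[2]
  B via B→C: +{a,d}
  FIRST(S)={a,b,c}  FIRST(A)={d}  FIRST(B)={a,b,d}  FIRST(C)={a,d}
[3] (no change)
  FIRST(S)={a,b,c}  FIRST(A)={d}  FIRST(B)={a,b,d}  FIRST(C)={a,d}

FIRST(B) = ["a", "b", "d"]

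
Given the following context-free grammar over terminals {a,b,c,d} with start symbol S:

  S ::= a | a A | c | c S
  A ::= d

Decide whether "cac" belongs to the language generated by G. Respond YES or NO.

Convert to CNF:
  S -> T0 A | T1 S | a | c
  A -> d
  T0 -> a
  T1 -> c

Fill CYK table bottom-up:
  T[0,0] 'c' = {S,T1}  orig:{S}
  T[1,1] 'a' = {S,T0}  orig:{S}
  T[2,2] 'c' = {S,T1}  orig:{S}
  T[0,1] 'ca' = {S}
  T[1,2] 'ac' = ∅
  T[0,2] 'cac' = ∅

S ∉ T[0,2] ⇒ NO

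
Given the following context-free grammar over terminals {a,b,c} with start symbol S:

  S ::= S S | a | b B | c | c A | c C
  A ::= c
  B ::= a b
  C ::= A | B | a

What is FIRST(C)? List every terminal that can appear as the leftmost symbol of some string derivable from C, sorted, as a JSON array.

FIRST sets, iterate to fixpoint:
pass 1:
  A via A→c: +{c}
  B via B→a b: +{a}
  C via C→A: +{c}
  C via C→B: +{a}
  S via S→a: +{a}
  S via S→b B: +{b}
  S via S→c: +{c}
  S: {a,b,c}  A: {c}  B: {a}  C: {a,c}
pass 2: (no change)
  S: {a,b,c}  A: {c}  B: {a}  C: {a,c}

FIRST(C) = ["a", "c"]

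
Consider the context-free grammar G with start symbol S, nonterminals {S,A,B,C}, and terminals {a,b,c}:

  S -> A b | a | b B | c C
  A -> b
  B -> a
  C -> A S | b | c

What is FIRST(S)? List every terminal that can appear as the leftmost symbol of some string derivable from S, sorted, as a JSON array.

Compute FIRST by fixpoint:
iter 1:
  A via A→b: +{b}
  B via B→a: +{a}
  C via C→A S: +{b}
  C via C→c: +{c}
  S via S→A b: +{b}
  S via S→a: +{a}
  S via S→c C: +{c}
  S: {a,b,c}  A: {b}  B: {a}  C: {b,c}
iter 2: done
  S: {a,b,c}  A: {b}  B: {a}  C: {b,c}

FIRST(S) = ["a", "b", "c"]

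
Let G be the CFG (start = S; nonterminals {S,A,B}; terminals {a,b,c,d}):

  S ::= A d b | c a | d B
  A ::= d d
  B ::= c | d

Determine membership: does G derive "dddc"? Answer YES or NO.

CNF form of G:
  S -> A X4 | T0 B | T2 T3
  A -> T0 T0
  B -> c | d
  T0 -> d
  T1 -> b
  T2 -> c
  T3 -> a
  X4 -> T0 T1

Fill CYK table bottom-up:
  T[0,0] 'd' = {B,T0}  orig:{B}
  T[1,1] 'd' = {B,T0}  orig:{B}
  T[2,2] 'd' = {B,T0}  orig:{B}
  T[3,3] 'c' = {B,T2}  orig:{B}
  T[0,1] 'dd' = {A,S}
  T[1,2] 'dd' = {A,S}
  T[2,3] 'dc' = {S}
  T[0,2] 'ddd' = ∅
  T[1,3] 'ddc' = ∅
  T[0,3] 'dddc' = ∅

S ∉ T[0,3] ⇒ NO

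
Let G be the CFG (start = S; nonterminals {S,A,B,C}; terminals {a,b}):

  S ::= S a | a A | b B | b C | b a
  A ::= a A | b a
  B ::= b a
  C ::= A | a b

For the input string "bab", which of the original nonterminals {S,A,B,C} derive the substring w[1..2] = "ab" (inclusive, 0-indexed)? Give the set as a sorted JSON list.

CNF form of G:
  S -> S T0 | T0 A | T1 B | T1 C | T1 T0
  A -> T0 A | T1 T0
  B -> T1 T0
  C -> T0 A | T0 T1 | T1 T0
  T0 -> a
  T1 -> b

Fill CYK table bottom-up (cells [i..j] with 1 ≤ i ≤ j ≤ 2 only):
  cell(1,1) a: {T0}  orig:{}
  cell(2,2) b: {T1}  orig:{}
  cell(1,2) ab: {C}

Original NTs in T[1,2] deriving "ab": ["C"]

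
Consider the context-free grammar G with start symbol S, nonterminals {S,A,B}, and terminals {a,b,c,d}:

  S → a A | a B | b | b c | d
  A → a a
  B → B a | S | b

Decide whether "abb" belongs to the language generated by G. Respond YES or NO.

Convert to CNF:
  S -> T0 A | T0 B | T1 T2 | b | d
  A -> T0 T0
  B -> B T0 | T0 A | T0 B | T1 T2 | b | d
  T0 -> a
  T1 -> b
  T2 -> c

CYK table (by increasing span):
  T[0,0] 'a' = {T0}  orig:{}
  T[1,1] 'b' = {B,S,T1}  orig:{B,S}
  T[2,2] 'b' = {B,S,T1}  orig:{B,S}
  T[0,1] 'ab' = {B,S}
  T[1,2] 'bb' = ∅
  T[0,2] 'abb' = ∅

S ∉ T[0,2] ⇒ NO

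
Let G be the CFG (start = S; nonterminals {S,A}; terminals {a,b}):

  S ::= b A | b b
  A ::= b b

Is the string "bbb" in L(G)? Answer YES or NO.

Convert to CNF:
  S -> T0 A | T0 T0
  A -> T0 T0
  T0 -> b

Fill CYK table bottom-up:
  cell(0,0) b: {T0}  orig:{}
  cell(1,1) b: {T0}  orig:{}
  cell(2,2) b: {T0}  orig:{}
  cell(0,1) bb: {A,S}
  cell(1,2) bb: {A,S}
  cell(0,2) bbb: {S}

S ∈ T[0,2] ⇒ YES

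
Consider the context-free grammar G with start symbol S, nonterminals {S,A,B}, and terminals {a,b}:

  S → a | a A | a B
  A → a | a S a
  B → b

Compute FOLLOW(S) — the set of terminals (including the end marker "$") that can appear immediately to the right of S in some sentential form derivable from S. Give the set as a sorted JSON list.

Compute FIRST by fixpoint:
round 1:
  A via A→a: +{a}
  B via B→b: +{b}
  S via S→a: +{a}
  FIRST[S]={a}  FIRST[A]={a}  FIRST[B]={b}
round 2: (no change)
  FIRST[S]={a}  FIRST[A]={a}  FIRST[B]={b}

Compute FOLLOW by fixpoint:
seed FOLLOW(S) with $
pass 1:
  A→a S a: FOLLOW(S) ⊇ FIRST(a) = {a}; new: +{a}
  S→a A: FOLLOW(A) ⊇ FOLLOW(S) ⊇ {$,a}; new: +{$,a}
  S→a B: FOLLOW(B) ⊇ FOLLOW(S) ⊇ {$,a}; new: +{$,a}
  S: {$,a}  A: {$,a}  B: {$,a}
pass 2: done
  S: {$,a}  A: {$,a}  B: {$,a}

FOLLOW(S) = ["$", "a"]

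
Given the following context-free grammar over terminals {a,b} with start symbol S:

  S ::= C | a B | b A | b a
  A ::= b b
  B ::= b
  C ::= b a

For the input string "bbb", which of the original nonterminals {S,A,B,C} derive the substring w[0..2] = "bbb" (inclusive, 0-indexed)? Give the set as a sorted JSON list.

Convert to CNF:
  S -> T0 A | T0 T1 | T1 B
  A -> T0 T0
  B -> b
  C -> T0 T1
  T0 -> b
  T1 -> a

CYK fill, restricted to cells inside w[0..2]:
  [0..0]={B,T0}  "b"  orig:{B}
  [1..1]={B,T0}  "b"  orig:{B}
  [2..2]={B,T0}  "b"  orig:{B}
  [0..1]={A}  "bb"
  [1..2]={A}  "bb"
  [0..2]={S}  "bbb"

Original NTs in T[0,2] deriving "bbb": ["S"]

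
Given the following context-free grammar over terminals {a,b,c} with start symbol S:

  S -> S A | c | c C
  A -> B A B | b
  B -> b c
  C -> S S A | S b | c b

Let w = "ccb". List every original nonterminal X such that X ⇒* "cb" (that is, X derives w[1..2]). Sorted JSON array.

Convert to CNF:
  S -> S A | T1 C | c
  A -> B X2 | b
  B -> T0 T1
  C -> S T0 | S X3 | T1 T0
  T0 -> b
  T1 -> c
  X2 -> A B
  X3 -> S A

CYK fill, restricted to cells inside w[1..2]:
  cell(1,1) c: {S,T1}  orig:{S}
  cell(2,2) b: {A,T0}  orig:{A}
  cell(1,2) cb: {C,S,X3}  orig:{C,S}

Original NTs in T[1,2] deriving "cb": ["C", "S"]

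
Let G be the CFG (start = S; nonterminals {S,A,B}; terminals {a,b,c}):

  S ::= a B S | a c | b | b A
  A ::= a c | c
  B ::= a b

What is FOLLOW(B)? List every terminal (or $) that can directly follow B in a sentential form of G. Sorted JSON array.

FIRST sets, iterate to fixpoint:
round 1:
  A via A→a c: +{a}
  A via A→c: +{c}
  B via B→a b: +{a}
  S via S→a B S: +{a}
  S via S→b: +{b}
  FIRST[S]={a,b}  FIRST[A]={a,c}  FIRST[B]={a}
round 2: (no change)
  FIRST[S]={a,b}  FIRST[A]={a,c}  FIRST[B]={a}

Compute FOLLOW by fixpoint:
FOLLOW(S) := {$}
iter 1:
  S→a B S: FOLLOW(B) ⊇ FIRST(S) = {a,b}; new: +{a,b}
  S→b A: FOLLOW(A) ⊇ FOLLOW(S) ⊇ {$}; new: +{$}
  S: {$}  A: {$}  B: {a,b}
iter 2: (no change)
  S: {$}  A: {$}  B: {a,b}

FOLLOW(B) = ["a", "b"]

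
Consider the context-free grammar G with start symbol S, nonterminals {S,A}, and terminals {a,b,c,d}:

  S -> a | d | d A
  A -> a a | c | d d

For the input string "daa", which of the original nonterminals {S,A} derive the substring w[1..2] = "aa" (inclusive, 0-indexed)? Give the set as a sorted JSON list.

Convert to CNF:
  S -> T1 A | a | d
  A -> T0 T0 | T1 T1 | c
  T0 -> a
  T1 -> d

Fill CYK table bottom-up (cells [i..j] with 1 ≤ i ≤ j ≤ 2 only):
  cell(1,1) a: {S,T0}  orig:{S}
  cell(2,2) a: {S,T0}  orig:{S}
  cell(1,2) aa: {A}

Original NTs in T[1,2] deriving "aa": ["A"]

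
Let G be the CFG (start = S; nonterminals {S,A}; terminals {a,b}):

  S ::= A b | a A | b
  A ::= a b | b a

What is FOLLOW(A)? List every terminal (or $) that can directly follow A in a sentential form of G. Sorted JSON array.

Compute FIRST by fixpoint:
round 1:
  A via A→a b: +{a}
  A via A→b a: +{b}
  S via S→A b: +{a,b}
  FIRST[S]={a,b}  FIRST[A]={a,b}
round 2: done
  FIRST[S]={a,b}  FIRST[A]={a,b}

Compute FOLLOW by fixpoint:
FOLLOW(S) := {$}
round 1:
  S→A b: FOLLOW(A) ⊇ FIRST(b) = {b}; new: +{b}
  S→a A: FOLLOW(A) ⊇ FOLLOW(S) ⊇ {$}; new: +{$}
  FOLLOW(S)={$}  FOLLOW(A)={$,b}
round 2: — fixpoint
  FOLLOW(S)={$}  FOLLOW(A)={$,b}

FOLLOW(A) = ["$", "b"]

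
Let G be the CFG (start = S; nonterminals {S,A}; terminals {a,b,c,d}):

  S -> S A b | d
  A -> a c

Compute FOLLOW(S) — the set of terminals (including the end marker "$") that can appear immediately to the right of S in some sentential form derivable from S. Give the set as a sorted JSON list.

FIRST sets, iterate to fixpoint:
iter 1:
  A via A→a c: +{a}
  S via S→d: +{d}
  FIRST(S)={d}  FIRST(A)={a}
iter 2: — fixpoint
  FIRST(S)={d}  FIRST(A)={a}

Compute FOLLOW by fixpoint:
initialize: $ ∈ FOLLOW(S)
pass 1:
  S→S A b: FOLLOW(S) ⊇ FIRST(A) = {a}; new: +{a}
  S→S A b: FOLLOW(A) ⊇ FIRST(b) = {b}; new: +{b}
  FOLLOW(S)={$,a}  FOLLOW(A)={b}
pass 2: done
  FOLLOW(S)={$,a}  FOLLOW(A)={b}

FOLLOW(S) = ["$", "a"]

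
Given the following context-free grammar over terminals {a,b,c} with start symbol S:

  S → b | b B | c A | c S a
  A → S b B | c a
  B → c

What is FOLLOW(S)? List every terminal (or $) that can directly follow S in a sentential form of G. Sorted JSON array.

Compute FIRST by fixpoint:
pass 1:
  A via A→c a: +{c}
  B via B→c: +{c}
  S via S→b: +{b}
  S via S→c A: +{c}
  S: {b,c}  A: {c}  B: {c}
pass 2:
  A via A→S b B: +{b}
  S: {b,c}  A: {b,c}  B: {c}
pass 3: (stable)
  S: {b,c}  A: {b,c}  B: {c}

FOLLOW sets:
initialize: $ ∈ FOLLOW(S)
round 1:
  A→S b B: FOLLOW(S) ⊇ FIRST(b) = {b}; new: +{b}
  S→b B: FOLLOW(B) ⊇ FOLLOW(S) ⊇ {$,b}; new: +{$,b}
  S→c A: FOLLOW(A) ⊇ FOLLOW(S) ⊇ {$,b}; new: +{$,b}
  S→c S a: FOLLOW(S) ⊇ FIRST(a) = {a}; new: +{a}
  S: {$,a,b}  A: {$,b}  B: {$,b}
round 2:
  S→b B: FOLLOW(B) ⊇ FOLLOW(S) ⊇ {$,a,b}; new: +{a}
  S→c A: FOLLOW(A) ⊇ FOLLOW(S) ⊇ {$,a,b}; new: +{a}
  S: {$,a,b}  A: {$,a,b}  B: {$,a,b}
round 3: done
  S: {$,a,b}  A: {$,a,b}  B: {$,a,b}

FOLLOW(S) = ["$", "a", "b"]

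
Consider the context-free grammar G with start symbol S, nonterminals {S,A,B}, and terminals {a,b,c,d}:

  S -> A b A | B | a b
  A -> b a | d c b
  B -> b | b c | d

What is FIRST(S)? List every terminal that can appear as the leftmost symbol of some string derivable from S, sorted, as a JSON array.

Compute FIRST by fixpoint:
pass 1:
  A via A→b a: +{b}
  A via A→d c b: +{d}
  B via B→b: +{b}
  B via B→d: +{d}
  S via S→A b A: +{b,d}
  S via S→a b: +{a}
  FIRST(S)={a,b,d}  FIRST(A)={b,d}  FIRST(B)={b,d}
pass 2: (stable)
  FIRST(S)={a,b,d}  FIRST(A)={b,d}  FIRST(B)={b,d}

FIRST(S) = ["a", "b", "d"]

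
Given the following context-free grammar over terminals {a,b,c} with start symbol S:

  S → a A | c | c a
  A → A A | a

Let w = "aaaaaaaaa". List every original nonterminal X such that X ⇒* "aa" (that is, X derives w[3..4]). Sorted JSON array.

Convert to CNF:
  S -> T0 A | T1 T0 | c
  A -> A A | a
  T0 -> a
  T1 -> c

CYK table (by increasing span) — only the sub-triangle for w[3..4]:
  [3..3]={A,T0}  "a"  orig:{A}
  [4..4]={A,T0}  "a"  orig:{A}
  [3..4]={A,S}  "aa"

Original NTs in T[3,4] deriving "aa": ["A", "S"]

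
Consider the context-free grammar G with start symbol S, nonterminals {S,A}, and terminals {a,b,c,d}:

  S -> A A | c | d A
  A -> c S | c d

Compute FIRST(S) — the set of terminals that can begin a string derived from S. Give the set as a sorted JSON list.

Compute FIRST by fixpoint:
round 1:
  A via A→c S: +{c}
  S via S→A A: +{c}
  S via S→d A: +{d}
  FIRST[S]={c,d}  FIRST[A]={c}
round 2: (stable)
  FIRST[S]={c,d}  FIRST[A]={c}

FIRST(S) = ["c", "d"]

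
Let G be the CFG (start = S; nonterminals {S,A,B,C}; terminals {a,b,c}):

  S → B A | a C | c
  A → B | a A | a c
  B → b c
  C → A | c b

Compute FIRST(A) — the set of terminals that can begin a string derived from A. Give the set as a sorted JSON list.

Compute FIRST by fixpoint:
round 1:
  A via A→a A: +{a}
  B via B→b c: +{b}
  C via C→A: +{a}
  C via C→c b: +{c}
  S via S→B A: +{b}
  S via S→a C: +{a}
  S via S→c: +{c}
  S: {a,b,c}  A: {a}  B: {b}  C: {a,c}
round 2:
  A via A→B: +{b}
  C via C→A: +{b}
  S: {a,b,c}  A: {a,b}  B: {b}  C: {a,b,c}
round 3: (stable)
  S: {a,b,c}  A: {a,b}  B: {b}  C: {a,b,c}

FIRST(A) = ["a", "b"]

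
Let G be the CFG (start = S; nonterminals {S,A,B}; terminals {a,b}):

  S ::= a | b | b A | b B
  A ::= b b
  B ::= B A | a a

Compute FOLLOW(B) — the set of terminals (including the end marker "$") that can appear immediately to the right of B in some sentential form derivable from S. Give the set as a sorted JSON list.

Compute FIRST by fixpoint:
[1]
  A via A→b b: +{b}
  B via B→a a: +{a}
  S via S→a: +{a}
  S via S→b: +{b}
  FIRST[S]={a,b}  FIRST[A]={b}  FIRST[B]={a}
[2] (no change)
  FIRST[S]={a,b}  FIRST[A]={b}  FIRST[B]={a}

Compute FOLLOW by fixpoint:
FOLLOW(S) := {$}
[1]
  B→B A: FOLLOW(B) ⊇ FIRST(A) = {b}; new: +{b}
  B→B A: FOLLOW(A) ⊇ FOLLOW(B) ⊇ {b}; new: +{b}
  S→b A: FOLLOW(A) ⊇ FOLLOW(S) ⊇ {$}; new: +{$}
  S→b B: FOLLOW(B) ⊇ FOLLOW(S) ⊇ {$}; new: +{$}
  S: {$}  A: {$,b}  B: {$,b}
[2] (no change)
  S: {$}  A: {$,b}  B: {$,b}

FOLLOW(B) = ["$", "b"]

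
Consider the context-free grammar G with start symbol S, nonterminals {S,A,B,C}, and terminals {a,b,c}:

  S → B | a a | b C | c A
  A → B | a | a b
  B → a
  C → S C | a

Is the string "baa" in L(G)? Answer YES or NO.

Convert to CNF:
  S -> T0 T0 | T1 C | T2 A | a
  A -> T0 T1 | a
  B -> a
  C -> S C | a
  T0 -> a
  T1 -> b
  T2 -> c

Fill CYK table bottom-up:
  cell(0,0) b: {T1}  orig:{}
  cell(1,1) a: {A,B,C,S,T0}  orig:{A,B,C,S}
  cell(2,2) a: {A,B,C,S,T0}  orig:{A,B,C,S}
  cell(0,1) ba: {S}
  cell(1,2) aa: {C,S}
  cell(0,2) baa: {C,S}

S ∈ T[0,2] ⇒ YES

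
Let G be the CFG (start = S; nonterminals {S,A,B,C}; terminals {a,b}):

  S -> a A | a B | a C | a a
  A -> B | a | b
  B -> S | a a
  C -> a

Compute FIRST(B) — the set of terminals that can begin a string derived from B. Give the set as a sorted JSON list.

Compute FIRST by fixpoint:
pass 1:
  A via A→a: +{a}
  A via A→b: +{b}
  B via B→a a: +{a}
  C via C→a: +{a}
  S via S→a A: +{a}
  FIRST[S]={a}  FIRST[A]={a,b}  FIRST[B]={a}  FIRST[C]={a}
pass 2: done
  FIRST[S]={a}  FIRST[A]={a,b}  FIRST[B]={a}  FIRST[C]={a}

FIRST(B) = ["a"]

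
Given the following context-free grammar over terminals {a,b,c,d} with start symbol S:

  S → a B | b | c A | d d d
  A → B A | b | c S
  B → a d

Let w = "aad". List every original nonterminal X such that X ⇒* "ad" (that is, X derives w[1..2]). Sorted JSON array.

Convert to CNF:
  S -> T0 A | T1 B | T2 X3 | b
  A -> B A | T0 S | b
  B -> T1 T2
  T0 -> c
  T1 -> a
  T2 -> d
  X3 -> T2 T2

Fill CYK table bottom-up — only the sub-triangle for w[1..2]:
  T[1,1] 'a' = {T1}  orig:{}
  T[2,2] 'd' = {T2}  orig:{}
  T[1,2] 'ad' = {B}

Original NTs in T[1,2] deriving "ad": ["B"]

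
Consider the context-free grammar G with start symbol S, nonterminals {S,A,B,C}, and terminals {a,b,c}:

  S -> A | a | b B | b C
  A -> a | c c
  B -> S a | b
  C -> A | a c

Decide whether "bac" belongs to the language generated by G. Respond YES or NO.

Convert to CNF:
  S -> T0 T0 | T2 B | T2 C | a
  A -> T0 T0 | a
  B -> S T1 | b
  C -> T0 T0 | T1 T0 | a
  T0 -> c
  T1 -> a
  T2 -> b

Fill CYK table bottom-up:
  [0..0]={B,T2}  "b"  orig:{B}
  [1..1]={A,C,S,T1}  "a"  orig:{A,C,S}
  [2..2]={T0}  "c"  orig:{}
  [0..1]={S}  "ba"
  [1..2]={C}  "ac"
  [0..2]={S}  "bac"

S ∈ T[0,2] ⇒ YES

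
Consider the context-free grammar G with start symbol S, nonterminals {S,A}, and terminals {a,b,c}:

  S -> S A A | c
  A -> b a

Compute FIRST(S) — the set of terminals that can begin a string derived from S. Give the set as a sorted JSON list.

FIRST iteration:
[1]
  A via A→b a: +{b}
  S via S→c: +{c}
  FIRST(S)={c}  FIRST(A)={b}
[2] (stable)
  FIRST(S)={c}  FIRST(A)={b}

FIRST(S) = ["c"]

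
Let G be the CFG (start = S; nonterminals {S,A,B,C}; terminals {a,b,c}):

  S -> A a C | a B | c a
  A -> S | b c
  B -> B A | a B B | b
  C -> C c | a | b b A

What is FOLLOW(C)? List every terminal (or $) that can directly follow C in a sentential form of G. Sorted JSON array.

FIRST sets, iterate to fixpoint:
round 1:
  A via A→b c: +{b}
  B via B→a B B: +{a}
  B via B→b: +{b}
  C via C→a: +{a}
  C via C→b b A: +{b}
  S via S→A a C: +{b}
  S via S→a B: +{a}
  S via S→c a: +{c}
  FIRST(S)={a,b,c}  FIRST(A)={b}  FIRST(B)={a,b}  FIRST(C)={a,b}
round 2:
  A via A→S: +{a,c}
  FIRST(S)={a,b,c}  FIRST(A)={a,b,c}  FIRST(B)={a,b}  FIRST(C)={a,b}
round 3: (no change)
  FIRST(S)={a,b,c}  FIRST(A)={a,b,c}  FIRST(B)={a,b}  FIRST(C)={a,b}

Compute FOLLOW by fixpoint:
seed FOLLOW(S) with $
[1]
  B→B A: FOLLOW(B) ⊇ FIRST(A) = {a,b,c}; new: +{a,b,c}
  B→B A: FOLLOW(A) ⊇ FOLLOW(B) ⊇ {a,b,c}; new: +{a,b,c}
  C→C c: FOLLOW(C) ⊇ FIRST(c) = {c}; new: +{c}
  S→A a C: FOLLOW(C) ⊇ FOLLOW(S) ⊇ {$}; new: +{$}
  S→a B: FOLLOW(B) ⊇ FOLLOW(S) ⊇ {$}; new: +{$}
  FOLLOW[S]={$}  FOLLOW[A]={a,b,c}  FOLLOW[B]={$,a,b,c}  FOLLOW[C]={$,c}
[2]
  A→S: FOLLOW(S) ⊇ FOLLOW(A) ⊇ {a,b,c}; new: +{a,b,c}
  B→B A: FOLLOW(A) ⊇ FOLLOW(B) ⊇ {$,a,b,c}; new: +{$}
  S→A a C: FOLLOW(C) ⊇ FOLLOW(S) ⊇ {$,a,b,c}; new: +{a,b}
  FOLLOW[S]={$,a,b,c}  FOLLOW[A]={$,a,b,c}  FOLLOW[B]={$,a,b,c}  FOLLOW[C]={$,a,b,c}
[3] done
  FOLLOW[S]={$,a,b,c}  FOLLOW[A]={$,a,b,c}  FOLLOW[B]={$,a,b,c}  FOLLOW[C]={$,a,b,c}

FOLLOW(C) = ["$", "a", "b", "c"]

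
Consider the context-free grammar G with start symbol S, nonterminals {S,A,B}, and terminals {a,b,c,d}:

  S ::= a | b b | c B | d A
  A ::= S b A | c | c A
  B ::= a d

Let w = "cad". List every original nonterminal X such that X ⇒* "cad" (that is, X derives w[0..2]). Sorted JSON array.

CNF form of G:
  S -> T0 T0 | T1 B | T3 A | a
  A -> S X4 | T1 A | c
  B -> T2 T3
  T0 -> b
  T1 -> c
  T2 -> a
  T3 -> d
  X4 -> T0 A

CYK table (by increasing span) — only the sub-triangle for w[0..2]:
  [0..0]={A,T1}  "c"  orig:{A}
  [1..1]={S,T2}  "a"  orig:{S}
  [2..2]={T3}  "d"  orig:{}
  [0..1]=∅  "ca"
  [1..2]={B}  "ad"
  [0..2]={S}  "cad"

Original NTs in T[0,2] deriving "cad": ["S"]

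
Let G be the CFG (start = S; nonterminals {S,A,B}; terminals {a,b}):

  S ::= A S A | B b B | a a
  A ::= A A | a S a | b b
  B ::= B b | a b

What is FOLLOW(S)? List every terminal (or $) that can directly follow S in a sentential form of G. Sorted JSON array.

FIRST iteration:
iter 1:
  A via A→a S a: +{a}
  A via A→b b: +{b}
  B via B→a b: +{a}
  S via S→A S A: +{a,b}
  S: {a,b}  A: {a,b}  B: {a}
iter 2: (stable)
  S: {a,b}  A: {a,b}  B: {a}

FOLLOW sets:
FOLLOW(S) := {$}
[1]
  A→A A: FOLLOW(A) ⊇ FIRST(A) = {a,b}; new: +{a,b}
  A→a S a: FOLLOW(S) ⊇ FIRST(a) = {a}; new: +{a}
  B→B b: FOLLOW(B) ⊇ FIRST(b) = {b}; new: +{b}
  S→A S A: FOLLOW(S) ⊇ FIRST(A) = {a,b}; new: +{b}
  S→A S A: FOLLOW(A) ⊇ FOLLOW(S) ⊇ {$,a,b}; new: +{$}
  S→B b B: FOLLOW(B) ⊇ FOLLOW(S) ⊇ {$,a,b}; new: +{$,a}
  S: {$,a,b}  A: {$,a,b}  B: {$,a,b}
[2] done
  S: {$,a,b}  A: {$,a,b}  B: {$,a,b}

FOLLOW(S) = ["$", "a", "b"]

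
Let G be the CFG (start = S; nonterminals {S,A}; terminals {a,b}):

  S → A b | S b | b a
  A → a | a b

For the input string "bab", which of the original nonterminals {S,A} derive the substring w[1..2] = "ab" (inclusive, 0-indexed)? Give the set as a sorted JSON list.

Convert to CNF:
  S -> A T1 | S T1 | T1 T0
  A -> T0 T1 | a
  T0 -> a
  T1 -> b

Fill CYK table bottom-up, restricted to cells inside w[1..2]:
  T[1,1] 'a' = {A,T0}  orig:{A}
  T[2,2] 'b' = {T1}  orig:{}
  T[1,2] 'ab' = {A,S}

Original NTs in T[1,2] deriving "ab": ["A", "S"]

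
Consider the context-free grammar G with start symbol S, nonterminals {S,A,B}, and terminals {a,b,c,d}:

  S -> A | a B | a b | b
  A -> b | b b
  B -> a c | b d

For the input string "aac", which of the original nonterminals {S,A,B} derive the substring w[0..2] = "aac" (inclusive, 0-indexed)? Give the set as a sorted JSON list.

Convert to CNF:
  S -> T0 T0 | T1 B | T1 T0 | b
  A -> T0 T0 | b
  B -> T0 T3 | T1 T2
  T0 -> b
  T1 -> a
  T2 -> c
  T3 -> d

CYK fill, restricted to cells inside w[0..2]:
  [0..0]={T1}  "a"  orig:{}
  [1..1]={T1}  "a"  orig:{}
  [2..2]={T2}  "c"  orig:{}
  [0..1]=∅  "aa"
  [1..2]={B}  "ac"
  [0..2]={S}  "aac"

Original NTs in T[0,2] deriving "aac": ["S"]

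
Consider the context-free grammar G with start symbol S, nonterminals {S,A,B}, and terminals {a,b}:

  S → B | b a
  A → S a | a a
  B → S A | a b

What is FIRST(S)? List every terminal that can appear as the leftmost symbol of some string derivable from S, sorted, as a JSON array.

Compute FIRST by fixpoint:
round 1:
  A via A→a a: +{a}
  B via B→a b: +{a}
  S via S→B: +{a}
  S via S→b a: +{b}
  S: {a,b}  A: {a}  B: {a}
round 2:
  A via A→S a: +{b}
  B via B→S A: +{b}
  S: {a,b}  A: {a,b}  B: {a,b}
round 3: (no change)
  S: {a,b}  A: {a,b}  B: {a,b}

FIRST(S) = ["a", "b"]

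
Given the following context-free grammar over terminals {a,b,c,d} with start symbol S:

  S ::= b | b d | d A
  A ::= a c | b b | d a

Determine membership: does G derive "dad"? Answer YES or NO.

Convert to CNF:
  S -> T2 T3 | T3 A | b
  A -> T0 T1 | T2 T2 | T3 T0
  T0 -> a
  T1 -> c
  T2 -> b
  T3 -> d

CYK fill:
  cell(0,0) d: {T3}  orig:{}
  cell(1,1) a: {T0}  orig:{}
  cell(2,2) d: {T3}  orig:{}
  cell(0,1) da: {A}
  cell(1,2) ad: ∅
  cell(0,2) dad: ∅

S ∉ T[0,2] ⇒ NO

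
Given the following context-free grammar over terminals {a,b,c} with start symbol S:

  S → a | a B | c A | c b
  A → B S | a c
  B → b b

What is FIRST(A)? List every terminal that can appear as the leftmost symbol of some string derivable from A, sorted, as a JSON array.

FIRST iteration:
iter 1:
  A via A→a c: +{a}
  B via B→b b: +{b}
  S via S→a: +{a}
  S via S→c A: +{c}
  FIRST(S)={a,c}  FIRST(A)={a}  FIRST(B)={b}
iter 2:
  A via A→B S: +{b}
  FIRST(S)={a,c}  FIRST(A)={a,b}  FIRST(B)={b}
iter 3: done
  FIRST(S)={a,c}  FIRST(A)={a,b}  FIRST(B)={b}

FIRST(A) = ["a", "b"]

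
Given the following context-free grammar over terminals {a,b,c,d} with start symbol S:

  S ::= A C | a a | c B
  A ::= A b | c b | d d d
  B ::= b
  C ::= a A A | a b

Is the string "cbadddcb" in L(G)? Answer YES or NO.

Convert to CNF:
  S -> A C | T1 B | T3 T3
  A -> A T0 | T1 T0 | T2 X4
  B -> b
  C -> T3 T0 | T3 X5
  T0 -> b
  T1 -> c
  T2 -> d
  T3 -> a
  X4 -> T2 T2
  X5 -> A A

CYK table (by increasing span):
  cell(0,0) c: {T1}  orig:{}
  cell(1,1) b: {B,T0}  orig:{B}
  cell(2,2) a: {T3}  orig:{}
  cell(3,3) d: {T2}  orig:{}
  cell(4,4) d: {T2}  orig:{}
  cell(5,5) d: {T2}  orig:{}
  cell(6,6) c: {T1}  orig:{}
  cell(7,7) b: {B,T0}  orig:{B}
  cell(0,1) cb: {A,S}
  cell(1,2) ba: ∅
  cell(2,3) ad: ∅
  cell(3,4) dd: {X4}  orig:{}
  cell(4,5) dd: {X4}  orig:{}
  cell(5,6) dc: ∅
  cell(6,7) cb: {A,S}
  cell(0,2) cba: ∅
  cell(1,3) bad: ∅
  cell(2,4) add: ∅
  cell(3,5) ddd: {A}
  cell(4,6) ddc: ∅
  cell(5,7) dcb: ∅
  cell(0,3) cbad: ∅
  cell(1,4) badd: ∅
  cell(2,5) addd: ∅
  cell(3,6) dddc: ∅
  cell(4,7) ddcb: ∅
  cell(0,4) cbadd: ∅
  cell(1,5) baddd: ∅
  cell(2,6) adddc: ∅
  cell(3,7) dddcb: {X5}  orig:{}
  cell(0,5) cbaddd: ∅
  cell(1,6) badddc: ∅
  cell(2,7) adddcb: {C}
  cell(0,6) cbadddc: ∅
  cell(1,7) badddcb: ∅
  cell(0,7) cbadddcb: {S}

S ∈ T[0,7] ⇒ YES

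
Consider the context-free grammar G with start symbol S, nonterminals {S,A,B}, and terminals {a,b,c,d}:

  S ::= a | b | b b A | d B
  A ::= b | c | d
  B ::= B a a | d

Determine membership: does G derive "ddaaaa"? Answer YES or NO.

Convert to CNF:
  S -> T1 X4 | T2 B | a | b
  A -> b | c | d
  B -> B X3 | d
  T0 -> a
  T1 -> b
  T2 -> d
  X3 -> T0 T0
  X4 -> T1 A

CYK table (by increasing span):
  [0..0]={A,B,T2}  "d"  orig:{A,B}
  [1..1]={A,B,T2}  "d"  orig:{A,B}
  [2..2]={S,T0}  "a"  orig:{S}
  [3..3]={S,T0}  "a"  orig:{S}
  [4..4]={S,T0}  "a"  orig:{S}
  [5..5]={S,T0}  "a"  orig:{S}
  [0..1]={S}  "dd"
  [1..2]=∅  "da"
  [2..3]={X3}  "aa"  orig:{}
  [3..4]={X3}  "aa"  orig:{}
  [4..5]={X3}  "aa"  orig:{}
  [0..2]=∅  "dda"
  [1..3]={B}  "daa"
  [2..4]=∅  "aaa"
  [3..5]=∅  "aaa"
  [0..3]={S}  "ddaa"
  [1..4]=∅  "daaa"
  [2..5]=∅  "aaaa"
  [0..4]=∅  "ddaaa"
  [1..5]={B}  "daaaa"
  [0..5]={S}  "ddaaaa"

S ∈ T[0,5] ⇒ YES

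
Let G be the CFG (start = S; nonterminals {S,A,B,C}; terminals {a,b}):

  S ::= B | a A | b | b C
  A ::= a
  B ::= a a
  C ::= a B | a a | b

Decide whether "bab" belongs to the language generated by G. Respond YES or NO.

Convert to CNF:
  S -> T0 A | T0 T0 | T1 C | b
  A -> a
  B -> T0 T0
  C -> T0 B | T0 T0 | b
  T0 -> a
  T1 -> b

CYK fill:
  cell(0,0) b: {C,S,T1}  orig:{C,S}
  cell(1,1) a: {A,T0}  orig:{A}
  cell(2,2) b: {C,S,T1}  orig:{C,S}
  cell(0,1) ba: ∅
  cell(1,2) ab: ∅
  cell(0,2) bab: ∅

S ∉ T[0,2] ⇒ NO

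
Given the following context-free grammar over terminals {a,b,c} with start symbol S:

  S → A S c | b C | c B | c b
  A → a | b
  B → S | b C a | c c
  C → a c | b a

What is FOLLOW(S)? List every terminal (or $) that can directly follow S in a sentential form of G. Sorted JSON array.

Compute FIRST by fixpoint:
pass 1:
  A via A→a: +{a}
  A via A→b: +{b}
  B via B→b C a: +{b}
  B via B→c c: +{c}
  C via C→a c: +{a}
  C via C→b a: +{b}
  S via S→A S c: +{a,b}
  S via S→c B: +{c}
  FIRST[S]={a,b,c}  FIRST[A]={a,b}  FIRST[B]={b,c}  FIRST[C]={a,b}
pass 2:
  B via B→S: +{a}
  FIRST[S]={a,b,c}  FIRST[A]={a,b}  FIRST[B]={a,b,c}  FIRST[C]={a,b}
pass 3: — fixpoint
  FIRST[S]={a,b,c}  FIRST[A]={a,b}  FIRST[B]={a,b,c}  FIRST[C]={a,b}

Compute FOLLOW by fixpoint:
FOLLOW(S) := {$}
[1]
  B→b C a: FOLLOW(C) ⊇ FIRST(a) = {a}; new: +{a}
  S→A S c: FOLLOW(A) ⊇ FIRST(S) = {a,b,c}; new: +{a,b,c}
  S→A S c: FOLLOW(S) ⊇ FIRST(c) = {c}; new: +{c}
  S→b C: FOLLOW(C) ⊇ FOLLOW(S) ⊇ {$,c}; new: +{$,c}
  S→c B: FOLLOW(B) ⊇ FOLLOW(S) ⊇ {$,c}; new: +{$,c}
  S: {$,c}  A: {a,b,c}  B: {$,c}  C: {$,a,c}
[2] (no change)
  S: {$,c}  A: {a,b,c}  B: {$,c}  C: {$,a,c}

FOLLOW(S) = ["$", "c"]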